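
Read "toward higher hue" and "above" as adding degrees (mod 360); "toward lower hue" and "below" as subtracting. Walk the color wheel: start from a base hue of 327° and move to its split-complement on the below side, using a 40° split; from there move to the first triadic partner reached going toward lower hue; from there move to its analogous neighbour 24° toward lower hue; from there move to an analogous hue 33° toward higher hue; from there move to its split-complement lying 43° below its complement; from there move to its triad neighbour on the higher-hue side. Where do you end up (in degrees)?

327 + 140 = 467 → 467 − 360 = 107°   (split-comp 40° ↓)
107 − 120 = -13 → -13 + 360 = 347°   (triadic ↓)
347 − 24 = 323°   (analog 24° ↓)
323 + 33 = 356°   (analog 33° ↑)
356 + 137 = 493 → 493 − 360 = 133°   (split-comp 43° ↓)
133 + 120 = 253°   (triadic ↑)

253°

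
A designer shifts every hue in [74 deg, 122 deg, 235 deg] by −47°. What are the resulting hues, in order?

74 − 47 = 27°
122 − 47 = 75°
235 − 47 = 188°

27°, 75°, 188°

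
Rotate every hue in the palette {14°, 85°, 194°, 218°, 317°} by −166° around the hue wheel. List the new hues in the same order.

14 − 166 = -152 → -152 + 360 = 208°
85 − 166 = -81 → -81 + 360 = 279°
194 − 166 = 28°
218 − 166 = 52°
317 − 166 = 151°

208°, 279°, 28°, 52°, 151°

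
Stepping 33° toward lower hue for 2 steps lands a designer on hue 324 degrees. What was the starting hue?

2 steps of 33° (toward lower hue) give a net shift of −66°.
Start = end − shift: 324 + 66 = 390 → 390 − 360 = 30°

30°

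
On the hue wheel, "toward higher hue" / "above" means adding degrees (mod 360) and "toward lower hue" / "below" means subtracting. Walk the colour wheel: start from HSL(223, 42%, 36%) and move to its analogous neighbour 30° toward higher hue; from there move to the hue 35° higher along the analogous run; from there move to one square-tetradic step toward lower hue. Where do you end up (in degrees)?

198°

analog 30° ↑ +30°: 223 + 30 = 253°
analog 35° ↑ +35°: 253 + 35 = 288°
square ↓ −90°: 288 − 90 = 198°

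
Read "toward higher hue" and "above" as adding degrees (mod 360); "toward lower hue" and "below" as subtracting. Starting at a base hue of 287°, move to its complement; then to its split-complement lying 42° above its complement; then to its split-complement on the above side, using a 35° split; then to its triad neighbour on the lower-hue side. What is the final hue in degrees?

64°

287 + 180 = 467 → 467 − 360 = 107°   (complement)
107 + 222 = 329°   (split-comp 42° ↑)
329 + 215 = 544 → 544 − 360 = 184°   (split-comp 35° ↑)
184 − 120 = 64°   (triadic ↓)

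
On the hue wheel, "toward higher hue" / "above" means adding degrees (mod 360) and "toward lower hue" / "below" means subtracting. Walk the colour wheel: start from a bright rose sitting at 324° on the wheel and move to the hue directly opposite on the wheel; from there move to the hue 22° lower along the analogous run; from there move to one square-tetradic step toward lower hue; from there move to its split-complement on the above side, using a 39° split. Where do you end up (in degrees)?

251°

complement +180°: 324 + 180 = 504 → 504 − 360 = 144°
analog 22° ↓ −22°: 144 − 22 = 122°
square ↓ −90°: 122 − 90 = 32°
split-comp 39° ↑ +219°: 32 + 219 = 251°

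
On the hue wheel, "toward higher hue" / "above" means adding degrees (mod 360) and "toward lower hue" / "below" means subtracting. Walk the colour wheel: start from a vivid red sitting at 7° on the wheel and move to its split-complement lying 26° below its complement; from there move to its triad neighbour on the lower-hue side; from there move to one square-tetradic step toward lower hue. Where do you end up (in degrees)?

311°

7 + 154 = 161°   (split-comp 26° ↓)
161 − 120 = 41°   (triadic ↓)
41 − 90 = -49 → -49 + 360 = 311°   (square ↓)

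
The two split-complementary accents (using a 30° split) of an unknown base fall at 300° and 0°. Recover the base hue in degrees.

The accents sit 30° either side of the complement, so the complement is their short-arc midpoint on the wheel.
Short-arc midpoint of 300° and 0°: 330°.
Base is 180° from the complement: 330 − 180 = 150°

150°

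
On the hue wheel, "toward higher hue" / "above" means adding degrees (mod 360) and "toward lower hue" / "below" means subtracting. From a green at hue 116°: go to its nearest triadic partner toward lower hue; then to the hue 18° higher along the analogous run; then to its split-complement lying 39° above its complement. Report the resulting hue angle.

233°

−120° (triadic ↓): 116 − 120 = -4 → -4 + 360 = 356°
+18° (analog 18° ↑): 356 + 18 = 374 → 374 − 360 = 14°
+219° (split-comp 39° ↑): 14 + 219 = 233°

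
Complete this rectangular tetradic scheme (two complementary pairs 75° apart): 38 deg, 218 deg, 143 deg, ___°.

A rectangular tetradic uses two complementary pairs 75° apart: offsets 0°, 75°, 180°, 255°.
Among {38°, 143°, 218°}, 38° and 218° are a 180° pair.
The remaining hue 143° needs its own complement: 143 + 180 = 323°

323°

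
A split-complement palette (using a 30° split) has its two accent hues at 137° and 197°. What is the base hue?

347°

The accents sit 30° either side of the complement, so the complement is their short-arc midpoint on the wheel.
Short-arc midpoint of 137° and 197°: 167°.
Base is 180° from the complement: 167 − 180 = -13 → -13 + 360 = 347°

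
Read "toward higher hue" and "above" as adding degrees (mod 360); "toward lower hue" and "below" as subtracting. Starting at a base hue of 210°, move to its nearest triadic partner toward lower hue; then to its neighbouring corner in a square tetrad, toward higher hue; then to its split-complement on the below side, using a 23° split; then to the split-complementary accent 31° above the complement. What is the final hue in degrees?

188°

210 − 120 = 90°   (triadic ↓)
90 + 90 = 180°   (square ↑)
180 + 157 = 337°   (split-comp 23° ↓)
337 + 211 = 548 → 548 − 360 = 188°   (split-comp 31° ↑)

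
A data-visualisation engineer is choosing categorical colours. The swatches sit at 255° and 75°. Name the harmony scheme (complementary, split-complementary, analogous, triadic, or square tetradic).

complementary

Sort the hues: 75°, 255°.
Successive gaps around the wheel: 180°, 180°.
Two hues 180° apart are complementary.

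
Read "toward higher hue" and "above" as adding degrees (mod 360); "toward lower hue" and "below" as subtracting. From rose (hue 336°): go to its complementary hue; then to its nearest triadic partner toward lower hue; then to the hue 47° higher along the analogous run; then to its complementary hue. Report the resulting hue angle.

complement +180°: 336 + 180 = 516 → 516 − 360 = 156°
triadic ↓ −120°: 156 − 120 = 36°
analog 47° ↑ +47°: 36 + 47 = 83°
complement +180°: 83 + 180 = 263°

263°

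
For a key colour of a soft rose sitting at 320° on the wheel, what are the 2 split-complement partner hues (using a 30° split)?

110° and 170°

Split-complementary hues sit 30° either side of the complement.
Complement of 320°: 320 + 180 = 500 → 500 − 360 = 140°
140 − 30 = 110°
140 + 30 = 170°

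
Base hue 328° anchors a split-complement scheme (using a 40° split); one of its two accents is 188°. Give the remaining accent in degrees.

108°

Split-complementary hues sit 40° either side of the complement.
Complement of the base 328°: 328 + 180 = 508 → 508 − 360 = 148°
The given accent 188° is 40° one side of 148°; the other accent sits 40° the other side: 148 − 40 = 108°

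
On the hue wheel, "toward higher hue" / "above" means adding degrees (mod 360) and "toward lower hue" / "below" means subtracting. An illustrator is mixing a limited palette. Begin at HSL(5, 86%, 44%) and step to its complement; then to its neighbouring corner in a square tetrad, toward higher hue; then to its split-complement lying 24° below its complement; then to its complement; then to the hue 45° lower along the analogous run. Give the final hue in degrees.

5 + 180 = 185°   (complement)
185 + 90 = 275°   (square ↑)
275 + 156 = 431 → 431 − 360 = 71°   (split-comp 24° ↓)
71 + 180 = 251°   (complement)
251 − 45 = 206°   (analog 45° ↓)

206°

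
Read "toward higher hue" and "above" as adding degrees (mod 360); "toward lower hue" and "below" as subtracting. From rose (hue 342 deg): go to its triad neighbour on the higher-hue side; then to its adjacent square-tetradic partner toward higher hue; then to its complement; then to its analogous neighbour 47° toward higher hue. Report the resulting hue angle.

triadic ↑ +120°: 342 + 120 = 462 → 462 − 360 = 102°
square ↑ +90°: 102 + 90 = 192°
complement +180°: 192 + 180 = 372 → 372 − 360 = 12°
analog 47° ↑ +47°: 12 + 47 = 59°

59°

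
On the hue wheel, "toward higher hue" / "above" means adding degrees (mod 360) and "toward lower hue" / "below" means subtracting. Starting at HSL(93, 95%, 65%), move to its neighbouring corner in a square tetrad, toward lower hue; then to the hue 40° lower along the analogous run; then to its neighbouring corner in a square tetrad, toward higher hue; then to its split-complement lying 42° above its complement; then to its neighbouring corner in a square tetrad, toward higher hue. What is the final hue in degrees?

93 − 90 = 3°   (square ↓)
3 − 40 = -37 → -37 + 360 = 323°   (analog 40° ↓)
323 + 90 = 413 → 413 − 360 = 53°   (square ↑)
53 + 222 = 275°   (split-comp 42° ↑)
275 + 90 = 365 → 365 − 360 = 5°   (square ↑)

5°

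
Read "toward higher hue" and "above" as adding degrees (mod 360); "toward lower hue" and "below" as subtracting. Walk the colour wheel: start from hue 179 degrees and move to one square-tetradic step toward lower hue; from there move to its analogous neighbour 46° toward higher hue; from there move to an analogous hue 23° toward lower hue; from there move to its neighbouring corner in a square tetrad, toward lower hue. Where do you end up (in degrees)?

22°

−90° (square ↓): 179 − 90 = 89°
+46° (analog 46° ↑): 89 + 46 = 135°
−23° (analog 23° ↓): 135 − 23 = 112°
−90° (square ↓): 112 − 90 = 22°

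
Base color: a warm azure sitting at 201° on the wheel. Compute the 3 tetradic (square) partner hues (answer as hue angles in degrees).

291°, 21°, and 111°

A square tetradic scheme places four hues every 90°.
201 + 90 = 291°
201 + 180 = 381 → 381 − 360 = 21°
201 + 270 = 471 → 471 − 360 = 111°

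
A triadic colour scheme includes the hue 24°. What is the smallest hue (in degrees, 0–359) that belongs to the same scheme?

24°

A triad places three hues 120° apart.
The full set through 24° is {24°, 144°, 264°}.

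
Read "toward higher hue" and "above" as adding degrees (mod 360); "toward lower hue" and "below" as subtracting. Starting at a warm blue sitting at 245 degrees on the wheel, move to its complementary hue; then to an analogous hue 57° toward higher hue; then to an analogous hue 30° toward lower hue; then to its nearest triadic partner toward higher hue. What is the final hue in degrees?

212°

245 + 180 = 425 → 425 − 360 = 65°   (complement)
65 + 57 = 122°   (analog 57° ↑)
122 − 30 = 92°   (analog 30° ↓)
92 + 120 = 212°   (triadic ↑)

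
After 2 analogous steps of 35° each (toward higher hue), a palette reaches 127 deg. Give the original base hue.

2 steps of 35° (toward higher hue) give a net shift of +70°.
Start = end − shift: 127 − 70 = 57°

57°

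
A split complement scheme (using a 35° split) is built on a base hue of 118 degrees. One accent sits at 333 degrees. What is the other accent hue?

Split-complementary hues sit 35° either side of the complement.
Complement of the base 118°: 118 + 180 = 298°
The given accent 333° is 35° one side of 298°; the other accent sits 35° the other side: 298 − 35 = 263°

263°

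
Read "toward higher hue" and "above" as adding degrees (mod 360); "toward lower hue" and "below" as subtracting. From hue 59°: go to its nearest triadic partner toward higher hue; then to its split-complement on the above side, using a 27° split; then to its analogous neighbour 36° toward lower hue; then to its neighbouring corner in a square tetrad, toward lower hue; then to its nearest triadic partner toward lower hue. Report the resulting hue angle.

+120° (triadic ↑): 59 + 120 = 179°
+207° (split-comp 27° ↑): 179 + 207 = 386 → 386 − 360 = 26°
−36° (analog 36° ↓): 26 − 36 = -10 → -10 + 360 = 350°
−90° (square ↓): 350 − 90 = 260°
−120° (triadic ↓): 260 − 120 = 140°

140°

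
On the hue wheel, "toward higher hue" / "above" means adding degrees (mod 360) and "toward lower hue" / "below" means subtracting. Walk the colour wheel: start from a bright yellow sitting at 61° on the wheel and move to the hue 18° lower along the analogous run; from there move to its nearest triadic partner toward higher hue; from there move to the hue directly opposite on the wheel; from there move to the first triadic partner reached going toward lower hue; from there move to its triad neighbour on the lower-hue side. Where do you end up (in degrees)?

103°

61 − 18 = 43°   (analog 18° ↓)
43 + 120 = 163°   (triadic ↑)
163 + 180 = 343°   (complement)
343 − 120 = 223°   (triadic ↓)
223 − 120 = 103°   (triadic ↓)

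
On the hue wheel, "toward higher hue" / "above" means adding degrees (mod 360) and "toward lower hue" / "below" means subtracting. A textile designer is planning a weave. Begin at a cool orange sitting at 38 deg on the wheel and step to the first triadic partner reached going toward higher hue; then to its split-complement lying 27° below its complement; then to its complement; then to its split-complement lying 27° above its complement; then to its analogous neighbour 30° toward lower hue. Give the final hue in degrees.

triadic ↑ +120°: 38 + 120 = 158°
split-comp 27° ↓ +153°: 158 + 153 = 311°
complement +180°: 311 + 180 = 491 → 491 − 360 = 131°
split-comp 27° ↑ +207°: 131 + 207 = 338°
analog 30° ↓ −30°: 338 − 30 = 308°

308°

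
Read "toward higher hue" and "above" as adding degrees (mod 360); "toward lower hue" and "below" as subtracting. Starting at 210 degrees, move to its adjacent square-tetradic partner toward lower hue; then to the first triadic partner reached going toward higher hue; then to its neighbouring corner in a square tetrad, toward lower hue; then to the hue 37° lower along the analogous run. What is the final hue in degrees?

210 − 90 = 120°   (square ↓)
120 + 120 = 240°   (triadic ↑)
240 − 90 = 150°   (square ↓)
150 − 37 = 113°   (analog 37° ↓)

113°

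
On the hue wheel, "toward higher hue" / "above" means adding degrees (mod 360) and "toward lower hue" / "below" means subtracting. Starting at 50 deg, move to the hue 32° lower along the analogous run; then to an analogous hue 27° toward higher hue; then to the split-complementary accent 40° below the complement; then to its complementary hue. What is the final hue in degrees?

analog 32° ↓ −32°: 50 − 32 = 18°
analog 27° ↑ +27°: 18 + 27 = 45°
split-comp 40° ↓ +140°: 45 + 140 = 185°
complement +180°: 185 + 180 = 365 → 365 − 360 = 5°

5°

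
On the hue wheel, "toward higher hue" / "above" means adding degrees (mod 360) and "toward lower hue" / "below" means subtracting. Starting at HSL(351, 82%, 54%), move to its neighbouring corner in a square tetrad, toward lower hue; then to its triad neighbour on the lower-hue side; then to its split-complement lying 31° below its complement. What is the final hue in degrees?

square ↓ −90°: 351 − 90 = 261°
triadic ↓ −120°: 261 − 120 = 141°
split-comp 31° ↓ +149°: 141 + 149 = 290°

290°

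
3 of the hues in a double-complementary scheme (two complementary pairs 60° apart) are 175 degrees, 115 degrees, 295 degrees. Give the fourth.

A rectangular tetradic uses two complementary pairs 60° apart: offsets 0°, 60°, 180°, 240°.
Among {115°, 175°, 295°}, 295° and 115° are a 180° pair.
The remaining hue 175° needs its own complement: 175 + 180 = 355°

355°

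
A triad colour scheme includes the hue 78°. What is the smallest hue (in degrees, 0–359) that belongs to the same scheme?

A triad places three hues 120° apart.
The full set through 78° is {78°, 198°, 318°}.

78°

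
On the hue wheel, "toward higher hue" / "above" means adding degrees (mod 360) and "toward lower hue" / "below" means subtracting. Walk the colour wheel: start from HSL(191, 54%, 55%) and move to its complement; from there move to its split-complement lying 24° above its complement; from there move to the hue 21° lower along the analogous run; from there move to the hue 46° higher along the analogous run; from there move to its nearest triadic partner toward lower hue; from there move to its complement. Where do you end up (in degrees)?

300°

+180° (complement): 191 + 180 = 371 → 371 − 360 = 11°
+204° (split-comp 24° ↑): 11 + 204 = 215°
−21° (analog 21° ↓): 215 − 21 = 194°
+46° (analog 46° ↑): 194 + 46 = 240°
−120° (triadic ↓): 240 − 120 = 120°
+180° (complement): 120 + 180 = 300°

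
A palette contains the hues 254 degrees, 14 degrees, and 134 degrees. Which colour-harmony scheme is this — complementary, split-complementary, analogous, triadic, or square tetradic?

triadic

Sort the hues: 14°, 134°, 254°.
Successive gaps around the wheel: 120°, 120°, 120°.
Three hues equally spaced 120° apart form a triad.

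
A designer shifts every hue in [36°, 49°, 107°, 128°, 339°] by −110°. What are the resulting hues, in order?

286°, 299°, 357°, 18°, 229°

36 − 110 = -74 → -74 + 360 = 286°
49 − 110 = -61 → -61 + 360 = 299°
107 − 110 = -3 → -3 + 360 = 357°
128 − 110 = 18°
339 − 110 = 229°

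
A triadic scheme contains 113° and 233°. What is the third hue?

A triad spaces three hues 120° apart.
The full set is {113°, 233°, 353°}.

353°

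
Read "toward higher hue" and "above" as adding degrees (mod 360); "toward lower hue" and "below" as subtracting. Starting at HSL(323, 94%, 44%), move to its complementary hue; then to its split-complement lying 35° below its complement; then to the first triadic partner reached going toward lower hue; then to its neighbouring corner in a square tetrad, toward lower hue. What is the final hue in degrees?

+180° (complement): 323 + 180 = 503 → 503 − 360 = 143°
+145° (split-comp 35° ↓): 143 + 145 = 288°
−120° (triadic ↓): 288 − 120 = 168°
−90° (square ↓): 168 − 90 = 78°

78°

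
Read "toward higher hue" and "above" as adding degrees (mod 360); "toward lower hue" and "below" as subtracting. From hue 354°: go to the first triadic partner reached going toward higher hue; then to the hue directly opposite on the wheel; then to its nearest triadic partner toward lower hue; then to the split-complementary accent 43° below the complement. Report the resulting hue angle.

311°

+120° (triadic ↑): 354 + 120 = 474 → 474 − 360 = 114°
+180° (complement): 114 + 180 = 294°
−120° (triadic ↓): 294 − 120 = 174°
+137° (split-comp 43° ↓): 174 + 137 = 311°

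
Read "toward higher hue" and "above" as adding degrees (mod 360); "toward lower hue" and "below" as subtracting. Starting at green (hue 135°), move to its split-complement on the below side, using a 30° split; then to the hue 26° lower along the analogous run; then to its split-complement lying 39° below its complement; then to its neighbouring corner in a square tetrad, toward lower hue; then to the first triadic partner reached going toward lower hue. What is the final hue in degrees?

+150° (split-comp 30° ↓): 135 + 150 = 285°
−26° (analog 26° ↓): 285 − 26 = 259°
+141° (split-comp 39° ↓): 259 + 141 = 400 → 400 − 360 = 40°
−90° (square ↓): 40 − 90 = -50 → -50 + 360 = 310°
−120° (triadic ↓): 310 − 120 = 190°

190°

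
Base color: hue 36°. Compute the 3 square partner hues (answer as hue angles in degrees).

A square tetradic scheme places four hues every 90°.
36 + 90 = 126°
36 + 180 = 216°
36 + 270 = 306°

126°, 216°, and 306°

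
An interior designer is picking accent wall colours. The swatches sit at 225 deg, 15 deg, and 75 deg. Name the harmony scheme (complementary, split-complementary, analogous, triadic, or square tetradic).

Sort the hues: 15°, 75°, 225°.
Successive gaps around the wheel: 60°, 150°, 150°.
Two 150° gaps and one 60° gap — a base hue opposite a pair of accents 30° either side of its complement — is the split-complementary pattern.

split-complementary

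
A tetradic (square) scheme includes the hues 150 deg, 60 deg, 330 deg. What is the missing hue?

A square tetradic scheme places four hues every 90°.
The full set through 60° is {60°, 150°, 240°, 330°}.
Given {60°, 150°, 330°}, the missing hue is 240°.

240°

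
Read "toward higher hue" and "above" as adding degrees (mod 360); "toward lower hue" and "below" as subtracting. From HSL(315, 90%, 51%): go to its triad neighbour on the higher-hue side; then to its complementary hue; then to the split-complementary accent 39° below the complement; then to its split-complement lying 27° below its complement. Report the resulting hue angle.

315 + 120 = 435 → 435 − 360 = 75°   (triadic ↑)
75 + 180 = 255°   (complement)
255 + 141 = 396 → 396 − 360 = 36°   (split-comp 39° ↓)
36 + 153 = 189°   (split-comp 27° ↓)

189°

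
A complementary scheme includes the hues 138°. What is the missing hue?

318°

The complement sits 180° across the wheel.
The full set through 138° is {138°, 318°}.
Given {138°}, the missing hue is 318°.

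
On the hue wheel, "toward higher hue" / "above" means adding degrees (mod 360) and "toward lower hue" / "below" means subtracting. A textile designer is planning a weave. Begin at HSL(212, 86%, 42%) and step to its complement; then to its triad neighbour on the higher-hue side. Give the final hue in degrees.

152°

complement +180°: 212 + 180 = 392 → 392 − 360 = 32°
triadic ↑ +120°: 32 + 120 = 152°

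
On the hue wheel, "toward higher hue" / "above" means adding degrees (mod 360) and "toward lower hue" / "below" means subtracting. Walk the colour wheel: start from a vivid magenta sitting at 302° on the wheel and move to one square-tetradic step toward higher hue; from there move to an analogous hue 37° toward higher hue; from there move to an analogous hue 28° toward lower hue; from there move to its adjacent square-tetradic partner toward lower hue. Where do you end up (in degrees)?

311°

+90° (square ↑): 302 + 90 = 392 → 392 − 360 = 32°
+37° (analog 37° ↑): 32 + 37 = 69°
−28° (analog 28° ↓): 69 − 28 = 41°
−90° (square ↓): 41 − 90 = -49 → -49 + 360 = 311°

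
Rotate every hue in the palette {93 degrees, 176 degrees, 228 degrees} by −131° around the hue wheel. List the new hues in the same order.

322°, 45°, 97°

93 − 131 = -38 → -38 + 360 = 322°
176 − 131 = 45°
228 − 131 = 97°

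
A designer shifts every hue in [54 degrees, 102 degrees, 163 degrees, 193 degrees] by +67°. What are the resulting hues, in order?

54 + 67 = 121°
102 + 67 = 169°
163 + 67 = 230°
193 + 67 = 260°

121°, 169°, 230°, 260°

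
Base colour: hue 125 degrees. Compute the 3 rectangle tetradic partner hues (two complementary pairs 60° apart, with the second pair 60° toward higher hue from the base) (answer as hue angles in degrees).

185°, 305°, and 5°

A rectangular tetradic uses two complementary pairs 60° apart: offsets 0°, 60°, 180°, 240°.
125 + 60 = 185°
125 + 180 = 305°
125 + 240 = 365 → 365 − 360 = 5°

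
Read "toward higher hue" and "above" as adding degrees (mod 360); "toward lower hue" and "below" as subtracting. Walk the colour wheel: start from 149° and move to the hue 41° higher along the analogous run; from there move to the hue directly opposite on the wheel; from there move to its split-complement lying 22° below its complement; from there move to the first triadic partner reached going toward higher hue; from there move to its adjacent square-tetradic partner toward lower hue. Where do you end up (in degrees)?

149 + 41 = 190°   (analog 41° ↑)
190 + 180 = 370 → 370 − 360 = 10°   (complement)
10 + 158 = 168°   (split-comp 22° ↓)
168 + 120 = 288°   (triadic ↑)
288 − 90 = 198°   (square ↓)

198°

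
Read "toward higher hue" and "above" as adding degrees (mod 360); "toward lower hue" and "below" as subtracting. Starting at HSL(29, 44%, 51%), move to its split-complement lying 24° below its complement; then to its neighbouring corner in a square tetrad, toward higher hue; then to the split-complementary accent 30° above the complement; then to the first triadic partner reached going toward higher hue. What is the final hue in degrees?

245°

+156° (split-comp 24° ↓): 29 + 156 = 185°
+90° (square ↑): 185 + 90 = 275°
+210° (split-comp 30° ↑): 275 + 210 = 485 → 485 − 360 = 125°
+120° (triadic ↑): 125 + 120 = 245°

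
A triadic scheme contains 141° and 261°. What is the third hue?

21°

A triad spaces three hues 120° apart.
The full set is {21°, 141°, 261°}.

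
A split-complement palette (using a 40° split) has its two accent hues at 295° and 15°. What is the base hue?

155°

The accents sit 40° either side of the complement, so the complement is their short-arc midpoint on the wheel.
Short-arc midpoint of 295° and 15°: 335°.
Base is 180° from the complement: 335 − 180 = 155°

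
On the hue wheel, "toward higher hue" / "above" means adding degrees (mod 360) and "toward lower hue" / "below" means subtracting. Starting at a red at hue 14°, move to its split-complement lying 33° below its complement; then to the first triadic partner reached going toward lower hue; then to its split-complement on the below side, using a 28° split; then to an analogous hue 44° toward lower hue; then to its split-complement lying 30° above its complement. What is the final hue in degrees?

14 + 147 = 161°   (split-comp 33° ↓)
161 − 120 = 41°   (triadic ↓)
41 + 152 = 193°   (split-comp 28° ↓)
193 − 44 = 149°   (analog 44° ↓)
149 + 210 = 359°   (split-comp 30° ↑)

359°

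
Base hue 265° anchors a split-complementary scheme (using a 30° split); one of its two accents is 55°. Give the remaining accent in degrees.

Split-complementary hues sit 30° either side of the complement.
Complement of the base 265°: 265 + 180 = 445 → 445 − 360 = 85°
The given accent 55° is 30° one side of 85°; the other accent sits 30° the other side: 85 + 30 = 115°

115°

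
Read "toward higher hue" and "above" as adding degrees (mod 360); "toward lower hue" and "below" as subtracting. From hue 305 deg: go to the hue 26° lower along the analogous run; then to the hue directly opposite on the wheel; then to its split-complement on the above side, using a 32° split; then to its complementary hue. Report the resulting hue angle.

131°

analog 26° ↓ −26°: 305 − 26 = 279°
complement +180°: 279 + 180 = 459 → 459 − 360 = 99°
split-comp 32° ↑ +212°: 99 + 212 = 311°
complement +180°: 311 + 180 = 491 → 491 − 360 = 131°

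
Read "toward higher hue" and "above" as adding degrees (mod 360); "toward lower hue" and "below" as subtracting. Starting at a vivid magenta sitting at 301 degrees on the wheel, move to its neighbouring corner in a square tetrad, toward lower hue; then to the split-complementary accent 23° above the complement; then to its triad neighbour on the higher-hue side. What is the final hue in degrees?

174°

square ↓ −90°: 301 − 90 = 211°
split-comp 23° ↑ +203°: 211 + 203 = 414 → 414 − 360 = 54°
triadic ↑ +120°: 54 + 120 = 174°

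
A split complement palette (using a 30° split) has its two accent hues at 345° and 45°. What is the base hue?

The accents sit 30° either side of the complement, so the complement is their short-arc midpoint on the wheel.
Short-arc midpoint of 345° and 45°: 15°.
Base is 180° from the complement: 15 − 180 = -165 → -165 + 360 = 195°

195°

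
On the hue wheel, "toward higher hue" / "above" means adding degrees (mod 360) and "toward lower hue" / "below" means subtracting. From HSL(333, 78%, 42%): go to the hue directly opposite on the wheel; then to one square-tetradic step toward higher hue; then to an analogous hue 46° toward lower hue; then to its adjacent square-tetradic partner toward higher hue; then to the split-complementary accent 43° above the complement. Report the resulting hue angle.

+180° (complement): 333 + 180 = 513 → 513 − 360 = 153°
+90° (square ↑): 153 + 90 = 243°
−46° (analog 46° ↓): 243 − 46 = 197°
+90° (square ↑): 197 + 90 = 287°
+223° (split-comp 43° ↑): 287 + 223 = 510 → 510 − 360 = 150°

150°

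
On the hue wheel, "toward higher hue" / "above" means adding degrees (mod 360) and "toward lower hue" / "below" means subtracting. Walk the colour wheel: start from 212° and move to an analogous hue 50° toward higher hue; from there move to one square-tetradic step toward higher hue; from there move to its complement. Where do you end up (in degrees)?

212 + 50 = 262°   (analog 50° ↑)
262 + 90 = 352°   (square ↑)
352 + 180 = 532 → 532 − 360 = 172°   (complement)

172°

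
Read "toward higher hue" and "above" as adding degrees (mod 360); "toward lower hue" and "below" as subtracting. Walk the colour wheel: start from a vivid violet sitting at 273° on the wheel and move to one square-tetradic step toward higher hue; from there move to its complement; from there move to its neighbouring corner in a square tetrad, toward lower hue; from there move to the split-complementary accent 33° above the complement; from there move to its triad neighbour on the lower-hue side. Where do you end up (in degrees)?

+90° (square ↑): 273 + 90 = 363 → 363 − 360 = 3°
+180° (complement): 3 + 180 = 183°
−90° (square ↓): 183 − 90 = 93°
+213° (split-comp 33° ↑): 93 + 213 = 306°
−120° (triadic ↓): 306 − 120 = 186°

186°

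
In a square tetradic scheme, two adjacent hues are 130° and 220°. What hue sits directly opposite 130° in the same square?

310°

A square tetradic scheme places four hues 90° apart; opposite corners are 180° apart.
130 + 180 = 310°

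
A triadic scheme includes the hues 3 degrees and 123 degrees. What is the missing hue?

243°

A triad places three hues 120° apart.
The full set through 3° is {3°, 123°, 243°}.
Given {3°, 123°}, the missing hue is 243°.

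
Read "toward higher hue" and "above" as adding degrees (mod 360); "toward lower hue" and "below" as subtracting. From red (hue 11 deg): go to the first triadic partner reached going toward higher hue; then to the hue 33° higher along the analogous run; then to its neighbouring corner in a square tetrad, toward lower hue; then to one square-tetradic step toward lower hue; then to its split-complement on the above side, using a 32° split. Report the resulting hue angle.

triadic ↑ +120°: 11 + 120 = 131°
analog 33° ↑ +33°: 131 + 33 = 164°
square ↓ −90°: 164 − 90 = 74°
square ↓ −90°: 74 − 90 = -16 → -16 + 360 = 344°
split-comp 32° ↑ +212°: 344 + 212 = 556 → 556 − 360 = 196°

196°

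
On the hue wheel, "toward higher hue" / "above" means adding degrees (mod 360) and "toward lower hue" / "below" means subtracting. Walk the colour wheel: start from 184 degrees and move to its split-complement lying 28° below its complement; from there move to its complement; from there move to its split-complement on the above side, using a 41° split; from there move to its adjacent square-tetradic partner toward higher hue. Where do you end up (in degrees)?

+152° (split-comp 28° ↓): 184 + 152 = 336°
+180° (complement): 336 + 180 = 516 → 516 − 360 = 156°
+221° (split-comp 41° ↑): 156 + 221 = 377 → 377 − 360 = 17°
+90° (square ↑): 17 + 90 = 107°

107°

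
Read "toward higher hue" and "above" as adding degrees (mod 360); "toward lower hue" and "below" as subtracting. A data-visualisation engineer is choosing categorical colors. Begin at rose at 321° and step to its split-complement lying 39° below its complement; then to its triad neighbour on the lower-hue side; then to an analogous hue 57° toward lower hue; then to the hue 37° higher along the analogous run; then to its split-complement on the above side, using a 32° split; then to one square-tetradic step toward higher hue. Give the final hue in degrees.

264°

321 + 141 = 462 → 462 − 360 = 102°   (split-comp 39° ↓)
102 − 120 = -18 → -18 + 360 = 342°   (triadic ↓)
342 − 57 = 285°   (analog 57° ↓)
285 + 37 = 322°   (analog 37° ↑)
322 + 212 = 534 → 534 − 360 = 174°   (split-comp 32° ↑)
174 + 90 = 264°   (square ↑)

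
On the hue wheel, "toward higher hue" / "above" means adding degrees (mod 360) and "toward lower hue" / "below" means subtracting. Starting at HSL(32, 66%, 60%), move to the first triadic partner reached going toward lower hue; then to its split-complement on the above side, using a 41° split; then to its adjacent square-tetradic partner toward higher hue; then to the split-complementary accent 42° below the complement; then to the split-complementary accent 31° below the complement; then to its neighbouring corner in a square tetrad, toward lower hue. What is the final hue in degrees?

60°

triadic ↓ −120°: 32 − 120 = -88 → -88 + 360 = 272°
split-comp 41° ↑ +221°: 272 + 221 = 493 → 493 − 360 = 133°
square ↑ +90°: 133 + 90 = 223°
split-comp 42° ↓ +138°: 223 + 138 = 361 → 361 − 360 = 1°
split-comp 31° ↓ +149°: 1 + 149 = 150°
square ↓ −90°: 150 − 90 = 60°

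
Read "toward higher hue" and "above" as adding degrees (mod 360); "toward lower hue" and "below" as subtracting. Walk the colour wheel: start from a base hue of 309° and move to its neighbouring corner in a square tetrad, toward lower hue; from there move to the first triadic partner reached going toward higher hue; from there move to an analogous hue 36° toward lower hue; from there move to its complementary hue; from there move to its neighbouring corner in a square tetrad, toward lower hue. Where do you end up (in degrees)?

33°

309 − 90 = 219°   (square ↓)
219 + 120 = 339°   (triadic ↑)
339 − 36 = 303°   (analog 36° ↓)
303 + 180 = 483 → 483 − 360 = 123°   (complement)
123 − 90 = 33°   (square ↓)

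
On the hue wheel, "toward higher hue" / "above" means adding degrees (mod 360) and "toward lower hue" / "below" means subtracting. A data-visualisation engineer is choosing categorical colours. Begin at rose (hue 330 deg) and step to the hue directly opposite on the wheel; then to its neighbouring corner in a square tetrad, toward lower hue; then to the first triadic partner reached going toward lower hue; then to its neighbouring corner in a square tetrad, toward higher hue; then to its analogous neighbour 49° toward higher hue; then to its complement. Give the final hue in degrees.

259°

+180° (complement): 330 + 180 = 510 → 510 − 360 = 150°
−90° (square ↓): 150 − 90 = 60°
−120° (triadic ↓): 60 − 120 = -60 → -60 + 360 = 300°
+90° (square ↑): 300 + 90 = 390 → 390 − 360 = 30°
+49° (analog 49° ↑): 30 + 49 = 79°
+180° (complement): 79 + 180 = 259°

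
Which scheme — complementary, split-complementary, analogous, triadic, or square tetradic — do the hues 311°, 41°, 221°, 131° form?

Sort the hues: 41°, 131°, 221°, 311°.
Successive gaps around the wheel: 90°, 90°, 90°, 90°.
Four hues every 90° form a square tetradic scheme.

square tetradic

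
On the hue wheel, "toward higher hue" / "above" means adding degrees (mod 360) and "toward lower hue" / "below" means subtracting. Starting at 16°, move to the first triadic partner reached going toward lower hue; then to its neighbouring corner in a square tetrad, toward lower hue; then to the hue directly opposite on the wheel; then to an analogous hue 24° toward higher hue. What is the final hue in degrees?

10°

16 − 120 = -104 → -104 + 360 = 256°   (triadic ↓)
256 − 90 = 166°   (square ↓)
166 + 180 = 346°   (complement)
346 + 24 = 370 → 370 − 360 = 10°   (analog 24° ↑)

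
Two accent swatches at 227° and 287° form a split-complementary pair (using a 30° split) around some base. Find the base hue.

The accents sit 30° either side of the complement, so the complement is their short-arc midpoint on the wheel.
Short-arc midpoint of 227° and 287°: 257°.
Base is 180° from the complement: 257 − 180 = 77°

77°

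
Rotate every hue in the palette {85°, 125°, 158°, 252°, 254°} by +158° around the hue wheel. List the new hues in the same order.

243°, 283°, 316°, 50°, 52°

85 + 158 = 243°
125 + 158 = 283°
158 + 158 = 316°
252 + 158 = 410 → 410 − 360 = 50°
254 + 158 = 412 → 412 − 360 = 52°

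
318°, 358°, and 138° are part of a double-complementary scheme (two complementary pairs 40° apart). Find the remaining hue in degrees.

178°

A rectangular tetradic uses two complementary pairs 40° apart: offsets 0°, 40°, 180°, 220°.
Among {138°, 318°, 358°}, 318° and 138° are a 180° pair.
The remaining hue 358° needs its own complement: 358 + 180 = 538 → 538 − 360 = 178°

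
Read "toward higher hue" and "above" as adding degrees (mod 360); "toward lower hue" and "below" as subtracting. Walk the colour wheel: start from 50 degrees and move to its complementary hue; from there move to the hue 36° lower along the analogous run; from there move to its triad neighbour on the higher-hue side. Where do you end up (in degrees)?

complement +180°: 50 + 180 = 230°
analog 36° ↓ −36°: 230 − 36 = 194°
triadic ↑ +120°: 194 + 120 = 314°

314°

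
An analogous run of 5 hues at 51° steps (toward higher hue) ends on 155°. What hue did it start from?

311°

4 steps of 51° (toward higher hue) give a net shift of +204°.
Start = end − shift: 155 − 204 = -49 → -49 + 360 = 311°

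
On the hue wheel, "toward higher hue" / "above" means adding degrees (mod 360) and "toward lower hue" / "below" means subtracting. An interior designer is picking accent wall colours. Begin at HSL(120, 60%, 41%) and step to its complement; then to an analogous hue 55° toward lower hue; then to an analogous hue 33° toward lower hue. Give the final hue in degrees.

120 + 180 = 300°   (complement)
300 − 55 = 245°   (analog 55° ↓)
245 − 33 = 212°   (analog 33° ↓)

212°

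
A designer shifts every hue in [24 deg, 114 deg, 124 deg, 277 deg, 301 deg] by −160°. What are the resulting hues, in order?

224°, 314°, 324°, 117°, 141°

24 − 160 = -136 → -136 + 360 = 224°
114 − 160 = -46 → -46 + 360 = 314°
124 − 160 = -36 → -36 + 360 = 324°
277 − 160 = 117°
301 − 160 = 141°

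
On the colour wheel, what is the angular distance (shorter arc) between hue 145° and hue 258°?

113°

|145 − 258| = 113.
113 ≤ 180, so the shorter arc is 113°.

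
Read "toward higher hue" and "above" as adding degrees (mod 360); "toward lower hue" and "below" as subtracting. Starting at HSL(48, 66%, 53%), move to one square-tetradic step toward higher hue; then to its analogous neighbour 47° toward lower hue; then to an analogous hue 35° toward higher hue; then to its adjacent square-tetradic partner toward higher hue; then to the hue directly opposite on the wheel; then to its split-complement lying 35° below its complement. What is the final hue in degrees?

181°

+90° (square ↑): 48 + 90 = 138°
−47° (analog 47° ↓): 138 − 47 = 91°
+35° (analog 35° ↑): 91 + 35 = 126°
+90° (square ↑): 126 + 90 = 216°
+180° (complement): 216 + 180 = 396 → 396 − 360 = 36°
+145° (split-comp 35° ↓): 36 + 145 = 181°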